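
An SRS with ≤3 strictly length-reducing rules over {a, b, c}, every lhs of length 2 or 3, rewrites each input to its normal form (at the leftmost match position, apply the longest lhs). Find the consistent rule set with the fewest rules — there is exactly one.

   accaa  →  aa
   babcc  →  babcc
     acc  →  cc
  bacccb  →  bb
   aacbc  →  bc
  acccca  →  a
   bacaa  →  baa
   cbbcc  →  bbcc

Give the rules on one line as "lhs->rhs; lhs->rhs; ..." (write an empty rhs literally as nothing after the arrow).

  | accaa => ccaa => caa => aa
  | babcc
  | acc => cc
  | bacccb => bcccb => bccb => bcb => bb

ac->c; ca->a; cb->b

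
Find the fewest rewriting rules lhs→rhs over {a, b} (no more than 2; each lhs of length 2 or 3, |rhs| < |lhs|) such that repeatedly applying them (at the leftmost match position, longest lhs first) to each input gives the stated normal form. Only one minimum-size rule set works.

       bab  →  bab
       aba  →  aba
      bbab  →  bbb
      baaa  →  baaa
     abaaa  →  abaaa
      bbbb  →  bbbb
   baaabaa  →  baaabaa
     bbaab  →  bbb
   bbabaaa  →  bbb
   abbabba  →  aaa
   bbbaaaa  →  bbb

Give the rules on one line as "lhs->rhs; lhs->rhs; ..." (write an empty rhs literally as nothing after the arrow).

abb->a; bba->bb

  | bab
  | aba
  | bbab => bbb
  | baaa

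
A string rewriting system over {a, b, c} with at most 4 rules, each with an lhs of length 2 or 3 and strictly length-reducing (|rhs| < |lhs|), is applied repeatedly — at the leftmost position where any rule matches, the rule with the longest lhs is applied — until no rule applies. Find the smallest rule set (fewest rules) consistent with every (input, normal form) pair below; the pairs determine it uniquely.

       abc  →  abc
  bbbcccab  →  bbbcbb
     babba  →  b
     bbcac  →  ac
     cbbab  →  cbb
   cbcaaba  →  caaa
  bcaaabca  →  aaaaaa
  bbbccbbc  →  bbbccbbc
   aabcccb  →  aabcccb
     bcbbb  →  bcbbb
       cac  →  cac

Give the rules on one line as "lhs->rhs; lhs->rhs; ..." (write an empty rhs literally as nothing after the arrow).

ba->; bca->aa; cca->b

  | abc
  | bbbcccab => bbbcbb
  | babba => bba => b
  | bbcac => baac => ac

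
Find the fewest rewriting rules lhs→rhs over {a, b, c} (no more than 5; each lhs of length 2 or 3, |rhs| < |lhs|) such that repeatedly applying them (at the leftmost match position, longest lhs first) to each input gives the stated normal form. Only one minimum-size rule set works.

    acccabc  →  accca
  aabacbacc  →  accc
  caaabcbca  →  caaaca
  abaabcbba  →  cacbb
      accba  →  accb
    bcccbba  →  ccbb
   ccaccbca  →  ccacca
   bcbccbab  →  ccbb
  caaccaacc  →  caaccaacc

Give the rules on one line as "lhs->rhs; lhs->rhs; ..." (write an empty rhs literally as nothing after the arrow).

aba->c; ba->b; bc->; bcb->cb

  | acccabc => accca
  | aabacbacc => accbacc => accbcc => accc
  | caaabcbca => caaacbca => caaaca
  | abaabcbba => cabcbba => cacbba => cacbb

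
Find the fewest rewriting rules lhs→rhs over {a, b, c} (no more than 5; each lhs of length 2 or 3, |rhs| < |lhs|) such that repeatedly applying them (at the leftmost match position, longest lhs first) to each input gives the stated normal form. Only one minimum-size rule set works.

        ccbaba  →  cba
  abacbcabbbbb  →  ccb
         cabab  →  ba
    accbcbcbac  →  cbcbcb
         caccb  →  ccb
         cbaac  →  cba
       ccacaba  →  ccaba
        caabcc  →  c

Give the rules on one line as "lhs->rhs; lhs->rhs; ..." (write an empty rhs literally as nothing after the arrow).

ac->; bab->a; bb->c; caa->ba

  | ccbaba => ccaa => cba
  | abacbcabbbbb => abbcabbbbb => accabbbbb => cabbbbb => cacbbb => cbbb => ccb
  | cabab => caa => ba
  | accbcbcbac => cbcbcbac => cbcbcb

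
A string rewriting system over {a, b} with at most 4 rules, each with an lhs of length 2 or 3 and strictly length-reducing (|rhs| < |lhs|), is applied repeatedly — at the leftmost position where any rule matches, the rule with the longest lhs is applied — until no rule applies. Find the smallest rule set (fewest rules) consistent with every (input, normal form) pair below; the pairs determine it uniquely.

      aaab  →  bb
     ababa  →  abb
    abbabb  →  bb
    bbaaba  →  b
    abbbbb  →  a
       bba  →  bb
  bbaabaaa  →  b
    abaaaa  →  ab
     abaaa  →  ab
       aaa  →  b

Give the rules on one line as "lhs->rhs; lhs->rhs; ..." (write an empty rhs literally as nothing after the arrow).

aa->b; ba->b; bbb->a

  | aaab => bab => bb
  | ababa => abba => abb
  | abbabb => abbbb => aab => bb
  | bbaaba => bbaba => bbba => aa => b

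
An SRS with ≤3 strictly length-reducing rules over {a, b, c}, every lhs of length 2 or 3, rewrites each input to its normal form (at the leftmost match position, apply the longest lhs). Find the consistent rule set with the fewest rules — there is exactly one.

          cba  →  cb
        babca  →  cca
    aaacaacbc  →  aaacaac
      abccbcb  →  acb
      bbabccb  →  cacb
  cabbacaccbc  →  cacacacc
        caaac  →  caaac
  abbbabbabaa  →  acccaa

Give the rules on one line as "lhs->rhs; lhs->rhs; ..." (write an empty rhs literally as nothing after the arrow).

ba->b; bb->c; bc->

  | cba => cb
  | babca => bbca => cca
  | aaacaacbc => aaacaac
  | abccbcb => acbcb => acb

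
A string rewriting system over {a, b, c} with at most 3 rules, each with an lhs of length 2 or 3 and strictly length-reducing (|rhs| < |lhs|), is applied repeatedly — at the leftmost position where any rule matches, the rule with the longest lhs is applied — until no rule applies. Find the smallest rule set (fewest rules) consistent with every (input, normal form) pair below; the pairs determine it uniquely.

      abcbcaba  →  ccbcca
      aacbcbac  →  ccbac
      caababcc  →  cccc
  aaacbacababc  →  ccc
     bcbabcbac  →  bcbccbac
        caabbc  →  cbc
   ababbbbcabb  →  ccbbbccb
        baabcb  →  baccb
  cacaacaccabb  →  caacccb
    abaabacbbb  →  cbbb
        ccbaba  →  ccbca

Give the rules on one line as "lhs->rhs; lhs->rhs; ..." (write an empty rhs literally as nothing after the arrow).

  | abcbcaba => ccbcaba => ccbcca
  | aacbcbac => abcbac => ccbac
  | caababcc => cacabcc => cabcc => cccc
  | aaacbacababc => aabacababc => acacababc => acababc => ababc => cabc => ccc

ab->c; aca->a; acb->b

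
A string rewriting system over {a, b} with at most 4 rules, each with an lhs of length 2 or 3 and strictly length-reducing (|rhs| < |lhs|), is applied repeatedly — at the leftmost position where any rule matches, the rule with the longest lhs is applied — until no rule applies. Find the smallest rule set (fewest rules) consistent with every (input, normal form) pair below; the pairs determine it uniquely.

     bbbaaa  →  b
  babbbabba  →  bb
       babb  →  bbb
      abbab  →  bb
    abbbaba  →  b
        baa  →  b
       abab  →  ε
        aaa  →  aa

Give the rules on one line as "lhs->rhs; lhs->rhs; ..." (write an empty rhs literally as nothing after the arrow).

aaa->aa; ab->; ba->b; bba->

  | bbbaaa => baa => ba => b
  | babbbabba => bbbbabba => bbbba => bb
  | babb => bbb
  | abbab => bab => bb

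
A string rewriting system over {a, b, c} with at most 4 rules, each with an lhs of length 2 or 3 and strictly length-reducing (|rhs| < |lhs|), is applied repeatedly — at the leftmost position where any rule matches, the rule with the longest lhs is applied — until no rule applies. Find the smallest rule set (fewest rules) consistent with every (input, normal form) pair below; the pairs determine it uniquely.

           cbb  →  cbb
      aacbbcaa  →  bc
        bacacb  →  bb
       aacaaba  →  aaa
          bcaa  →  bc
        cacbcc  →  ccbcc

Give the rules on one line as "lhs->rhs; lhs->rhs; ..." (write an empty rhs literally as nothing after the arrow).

  | cbb
  | aacbbcaa => abbcaa => bcaa => bca => bc
  | bacacb => bacb => bb
  | aacaaba => aaaba => aaa

ab->; ac->; ca->c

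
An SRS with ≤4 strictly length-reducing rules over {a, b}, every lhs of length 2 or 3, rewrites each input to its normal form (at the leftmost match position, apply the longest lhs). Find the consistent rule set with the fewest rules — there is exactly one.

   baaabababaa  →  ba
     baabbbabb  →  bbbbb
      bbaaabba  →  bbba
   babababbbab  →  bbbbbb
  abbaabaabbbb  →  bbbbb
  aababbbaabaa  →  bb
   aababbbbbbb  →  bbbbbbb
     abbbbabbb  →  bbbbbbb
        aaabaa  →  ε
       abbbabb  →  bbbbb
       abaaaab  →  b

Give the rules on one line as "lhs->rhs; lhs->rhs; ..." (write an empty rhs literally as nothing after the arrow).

  | baaabababaa => abababaa => babaa => ba
  | baabbbabb => bbbabb => bbbbb
  | bbaaabba => babba => bbba
  | babababbbab => bbabbbab => bbbbbab => bbbbbb

aaa->; ab->b; aba->; baa->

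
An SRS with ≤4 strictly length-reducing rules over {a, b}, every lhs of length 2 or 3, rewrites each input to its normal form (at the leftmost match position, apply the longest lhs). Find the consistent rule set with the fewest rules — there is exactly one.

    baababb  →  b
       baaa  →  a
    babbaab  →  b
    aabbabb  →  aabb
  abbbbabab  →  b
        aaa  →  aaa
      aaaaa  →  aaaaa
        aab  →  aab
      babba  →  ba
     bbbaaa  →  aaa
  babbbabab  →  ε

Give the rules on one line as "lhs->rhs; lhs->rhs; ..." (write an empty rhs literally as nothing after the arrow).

  | baababb => babb => b
  | baaa => a
  | babbaab => baab => b
  | aabbabb => aabb

aba->b; baa->; bab->; bbb->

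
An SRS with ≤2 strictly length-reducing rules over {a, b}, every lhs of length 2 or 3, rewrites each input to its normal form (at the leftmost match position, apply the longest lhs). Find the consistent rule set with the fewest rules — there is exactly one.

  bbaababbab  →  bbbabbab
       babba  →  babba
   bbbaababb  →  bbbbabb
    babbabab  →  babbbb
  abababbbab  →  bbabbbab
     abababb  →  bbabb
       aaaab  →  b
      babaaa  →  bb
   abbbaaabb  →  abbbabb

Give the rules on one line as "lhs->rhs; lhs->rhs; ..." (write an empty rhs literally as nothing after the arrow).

aa->; aba->b

  | bbaababbab => bbbabbab
  | babba
  | bbbaababb => bbbbabb
  | babbabab => babbbb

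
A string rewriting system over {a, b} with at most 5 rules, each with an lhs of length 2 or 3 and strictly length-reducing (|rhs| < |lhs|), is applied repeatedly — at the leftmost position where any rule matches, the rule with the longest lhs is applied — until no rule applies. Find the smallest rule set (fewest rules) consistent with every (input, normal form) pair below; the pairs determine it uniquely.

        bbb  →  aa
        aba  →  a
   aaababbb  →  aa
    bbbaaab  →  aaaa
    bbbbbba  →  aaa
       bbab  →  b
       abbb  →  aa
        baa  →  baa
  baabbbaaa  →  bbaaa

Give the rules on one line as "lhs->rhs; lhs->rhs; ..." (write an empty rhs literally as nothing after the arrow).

  | bbb => aa
  | aba => a
  | aaababbb => aaabbb => aabbb => abbb => bbb => aa
  | bbbaaab => aaaaab => aaaa

ab->; abb->bb; bab->; bbb->aa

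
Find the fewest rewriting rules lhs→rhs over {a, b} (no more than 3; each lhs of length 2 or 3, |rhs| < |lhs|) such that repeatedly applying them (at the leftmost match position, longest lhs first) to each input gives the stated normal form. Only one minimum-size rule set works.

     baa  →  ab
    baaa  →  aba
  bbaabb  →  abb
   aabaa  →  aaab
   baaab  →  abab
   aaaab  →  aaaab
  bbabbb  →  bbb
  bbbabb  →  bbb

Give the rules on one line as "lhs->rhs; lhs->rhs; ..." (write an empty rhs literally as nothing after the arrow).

baa->ab; bba->

  | baa => ab
  | baaa => aba
  | bbaabb => abb
  | aabaa => aaab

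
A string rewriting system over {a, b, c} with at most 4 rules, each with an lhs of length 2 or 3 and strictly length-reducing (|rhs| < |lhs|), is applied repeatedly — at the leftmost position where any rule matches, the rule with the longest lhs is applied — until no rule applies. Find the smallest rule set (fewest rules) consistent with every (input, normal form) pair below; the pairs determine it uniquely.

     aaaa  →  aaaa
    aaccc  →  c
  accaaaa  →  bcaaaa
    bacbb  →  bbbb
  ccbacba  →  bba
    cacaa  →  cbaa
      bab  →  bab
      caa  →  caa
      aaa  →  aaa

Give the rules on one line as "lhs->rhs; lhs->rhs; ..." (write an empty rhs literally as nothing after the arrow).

abc->; ac->b; ccb->

  | aaaa
  | aaccc => abcc => c
  | accaaaa => bcaaaa
  | bacbb => bbbb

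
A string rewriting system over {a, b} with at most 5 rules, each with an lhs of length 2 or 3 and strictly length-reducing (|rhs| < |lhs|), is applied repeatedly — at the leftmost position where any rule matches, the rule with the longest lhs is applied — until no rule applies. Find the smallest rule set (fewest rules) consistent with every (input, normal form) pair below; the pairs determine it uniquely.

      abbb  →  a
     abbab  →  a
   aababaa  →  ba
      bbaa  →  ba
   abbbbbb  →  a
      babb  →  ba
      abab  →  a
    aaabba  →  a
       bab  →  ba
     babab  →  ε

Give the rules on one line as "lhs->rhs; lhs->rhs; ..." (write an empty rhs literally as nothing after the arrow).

  | abbb => abb => ab => a
  | abbab => abab => aab => bb => a
  | aababaa => bbabaa => aabaa => bbaa => aaa => ba
  | bbaa => aaa => ba

aa->b; ab->a; bb->a; bbb->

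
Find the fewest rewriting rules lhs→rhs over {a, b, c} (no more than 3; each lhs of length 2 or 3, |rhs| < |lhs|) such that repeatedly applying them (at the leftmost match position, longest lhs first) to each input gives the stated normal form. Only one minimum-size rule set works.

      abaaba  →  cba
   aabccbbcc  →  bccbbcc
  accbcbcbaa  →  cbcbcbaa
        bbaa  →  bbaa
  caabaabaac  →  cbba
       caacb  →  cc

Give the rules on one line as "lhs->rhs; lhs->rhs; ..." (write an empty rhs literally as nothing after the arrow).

  | abaaba => caaba => cba
  | aabccbbcc => bccbbcc
  | accbcbcbaa => cbcbcbaa
  | bbaa

aab->b; ab->c; ac->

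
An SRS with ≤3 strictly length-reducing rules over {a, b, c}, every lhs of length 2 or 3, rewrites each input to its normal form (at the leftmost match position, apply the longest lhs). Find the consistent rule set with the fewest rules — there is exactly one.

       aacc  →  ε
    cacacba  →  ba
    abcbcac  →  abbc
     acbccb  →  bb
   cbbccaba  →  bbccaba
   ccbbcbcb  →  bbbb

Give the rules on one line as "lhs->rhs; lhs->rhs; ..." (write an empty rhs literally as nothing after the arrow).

  | aacc => ac => ε
  | cacacba => cacba => cba => ba
  | abcbcac => abbcac => abbc
  | acbccb => bccb => bcb => bb

ac->; cb->b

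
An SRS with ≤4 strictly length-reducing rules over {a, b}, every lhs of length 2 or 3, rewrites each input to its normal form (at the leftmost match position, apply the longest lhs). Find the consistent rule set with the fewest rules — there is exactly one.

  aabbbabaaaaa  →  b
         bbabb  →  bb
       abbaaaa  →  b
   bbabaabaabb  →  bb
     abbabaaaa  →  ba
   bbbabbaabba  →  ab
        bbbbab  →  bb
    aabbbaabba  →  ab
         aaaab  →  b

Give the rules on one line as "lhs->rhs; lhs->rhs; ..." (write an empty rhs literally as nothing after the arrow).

aa->; aba->ba; abb->b; bba->ab

  | aabbbabaaaaa => bbbabaaaaa => babbaaaaa => bbaaaaa => abaaaa => baaaa => baa => b
  | bbabb => abbb => bb
  | abbaaaa => baaaa => baa => b
  | bbabaabaabb => abbaabaabb => baabaabb => bbaabb => ababb => babb => bb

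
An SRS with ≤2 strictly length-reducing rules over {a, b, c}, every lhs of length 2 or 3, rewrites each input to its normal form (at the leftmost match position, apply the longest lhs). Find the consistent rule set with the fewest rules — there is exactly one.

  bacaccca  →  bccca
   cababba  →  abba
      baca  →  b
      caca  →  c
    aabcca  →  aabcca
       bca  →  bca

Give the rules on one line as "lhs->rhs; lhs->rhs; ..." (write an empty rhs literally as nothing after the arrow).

  | bacaccca => bccca
  | cababba => abba
  | baca => b
  | caca => c

aca->; cab->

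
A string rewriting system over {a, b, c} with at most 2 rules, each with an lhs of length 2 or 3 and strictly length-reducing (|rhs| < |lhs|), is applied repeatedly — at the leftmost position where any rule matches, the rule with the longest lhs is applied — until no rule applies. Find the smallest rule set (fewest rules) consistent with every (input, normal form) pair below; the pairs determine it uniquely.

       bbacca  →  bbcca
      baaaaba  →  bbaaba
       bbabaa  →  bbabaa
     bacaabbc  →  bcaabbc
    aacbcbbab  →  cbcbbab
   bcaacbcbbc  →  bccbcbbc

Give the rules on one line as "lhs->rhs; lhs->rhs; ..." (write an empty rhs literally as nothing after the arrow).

  | bbacca => bbcca
  | baaaaba => bbaaba
  | bbabaa
  | bacaabbc => bcaabbc

aaa->ba; ac->c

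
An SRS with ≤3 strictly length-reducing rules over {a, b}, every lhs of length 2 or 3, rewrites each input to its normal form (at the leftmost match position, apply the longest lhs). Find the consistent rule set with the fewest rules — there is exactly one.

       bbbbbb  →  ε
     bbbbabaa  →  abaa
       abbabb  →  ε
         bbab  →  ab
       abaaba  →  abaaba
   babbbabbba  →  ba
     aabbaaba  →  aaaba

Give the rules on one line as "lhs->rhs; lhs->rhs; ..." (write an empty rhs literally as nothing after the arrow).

  | bbbbbb => bbbb => bb => ε
  | bbbbabaa => bbabaa => abaa
  | abbabb => abb => ε
  | bbab => ab

abb->; bb->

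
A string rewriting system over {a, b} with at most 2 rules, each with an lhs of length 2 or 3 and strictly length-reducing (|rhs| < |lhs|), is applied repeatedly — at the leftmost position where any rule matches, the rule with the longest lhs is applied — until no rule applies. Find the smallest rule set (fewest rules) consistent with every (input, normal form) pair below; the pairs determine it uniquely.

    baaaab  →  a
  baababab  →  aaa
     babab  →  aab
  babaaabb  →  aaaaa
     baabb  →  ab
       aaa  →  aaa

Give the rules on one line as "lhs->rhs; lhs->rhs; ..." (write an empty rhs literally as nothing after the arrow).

ba->b; bb->a

  | baaaab => baaab => baab => bab => bb => a
  | baababab => bababab => bbabab => aabab => aabb => aaa
  | babab => bbab => aab
  | babaaabb => bbaaabb => aaaabb => aaaaa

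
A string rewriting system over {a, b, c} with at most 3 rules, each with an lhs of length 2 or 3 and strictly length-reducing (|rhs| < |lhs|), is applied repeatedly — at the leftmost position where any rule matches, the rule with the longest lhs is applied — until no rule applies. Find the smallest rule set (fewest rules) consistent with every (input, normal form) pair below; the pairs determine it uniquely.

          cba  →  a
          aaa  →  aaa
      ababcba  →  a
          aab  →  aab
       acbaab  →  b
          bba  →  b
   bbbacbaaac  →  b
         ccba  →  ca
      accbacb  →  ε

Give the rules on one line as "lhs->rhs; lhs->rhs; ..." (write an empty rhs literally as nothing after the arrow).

ac->b; ba->; cb->

  | cba => a
  | aaa
  | ababcba => abcba => aba => a
  | aab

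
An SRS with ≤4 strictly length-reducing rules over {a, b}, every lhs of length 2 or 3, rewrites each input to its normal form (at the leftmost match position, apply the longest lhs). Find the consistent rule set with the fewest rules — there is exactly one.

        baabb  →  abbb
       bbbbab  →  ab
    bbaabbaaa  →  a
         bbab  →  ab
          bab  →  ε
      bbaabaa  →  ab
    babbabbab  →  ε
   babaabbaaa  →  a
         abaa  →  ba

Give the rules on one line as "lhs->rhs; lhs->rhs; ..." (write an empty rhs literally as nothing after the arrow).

aa->; aba->b; baa->ab; bab->aa

  | baabb => abbb
  | bbbbab => bbbaa => bbab => baa => ab
  | bbaabbaaa => babbbaaa => aabbaaa => bbaaa => baba => aaa => a
  | bbab => baa => ab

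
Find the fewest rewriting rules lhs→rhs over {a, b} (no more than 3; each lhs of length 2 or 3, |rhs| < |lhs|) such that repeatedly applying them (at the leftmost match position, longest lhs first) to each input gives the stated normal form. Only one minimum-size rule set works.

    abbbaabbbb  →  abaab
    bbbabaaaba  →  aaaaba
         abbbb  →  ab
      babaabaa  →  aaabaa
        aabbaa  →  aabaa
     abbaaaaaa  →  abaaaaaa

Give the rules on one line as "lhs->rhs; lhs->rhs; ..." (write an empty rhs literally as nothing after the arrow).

bab->a; bb->b

  | abbbaabbbb => abbaabbbb => abaabbbb => abaabbb => abaabb => abaab
  | bbbabaaaba => bbabaaaba => babaaaba => aaaaba
  | abbbb => abbb => abb => ab
  | babaabaa => aaabaa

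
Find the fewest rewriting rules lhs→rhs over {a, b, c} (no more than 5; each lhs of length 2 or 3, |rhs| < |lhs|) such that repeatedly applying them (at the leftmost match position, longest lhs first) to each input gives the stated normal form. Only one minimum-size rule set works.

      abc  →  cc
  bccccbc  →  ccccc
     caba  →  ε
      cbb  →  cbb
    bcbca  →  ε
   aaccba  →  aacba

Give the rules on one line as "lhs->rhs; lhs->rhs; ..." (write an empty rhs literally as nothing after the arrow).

  | abc => cc
  | bccccbc => ccccbc => ccccc
  | caba => cca => ε
  | cbb

ab->c; acc->ac; bc->c; cca->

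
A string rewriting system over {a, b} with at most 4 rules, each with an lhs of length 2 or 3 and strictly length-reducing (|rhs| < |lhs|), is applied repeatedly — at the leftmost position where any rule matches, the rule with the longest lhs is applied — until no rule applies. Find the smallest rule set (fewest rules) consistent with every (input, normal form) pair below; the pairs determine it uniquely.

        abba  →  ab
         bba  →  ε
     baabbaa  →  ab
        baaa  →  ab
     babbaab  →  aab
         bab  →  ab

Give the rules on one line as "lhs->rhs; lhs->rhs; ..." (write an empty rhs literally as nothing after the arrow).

  | abba => aaa => ab
  | bba => ε
  | baabbaa => aabbaa => aaaaa => abaa => aaa => ab
  | baaa => aaa => ab

aaa->ab; abb->aa; ba->a; bba->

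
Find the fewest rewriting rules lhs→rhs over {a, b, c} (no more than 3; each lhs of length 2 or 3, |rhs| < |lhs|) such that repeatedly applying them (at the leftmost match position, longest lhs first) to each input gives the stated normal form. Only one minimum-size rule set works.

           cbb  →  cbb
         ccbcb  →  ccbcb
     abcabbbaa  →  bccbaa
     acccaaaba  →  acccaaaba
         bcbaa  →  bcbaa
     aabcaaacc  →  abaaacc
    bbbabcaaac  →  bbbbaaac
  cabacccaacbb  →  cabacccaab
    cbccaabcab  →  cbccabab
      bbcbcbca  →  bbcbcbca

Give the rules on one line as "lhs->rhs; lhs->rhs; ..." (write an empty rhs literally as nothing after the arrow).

abb->cc; abc->b; acb->a

  | cbb
  | ccbcb
  | abcabbbaa => babbbaa => bccbaa
  | acccaaaba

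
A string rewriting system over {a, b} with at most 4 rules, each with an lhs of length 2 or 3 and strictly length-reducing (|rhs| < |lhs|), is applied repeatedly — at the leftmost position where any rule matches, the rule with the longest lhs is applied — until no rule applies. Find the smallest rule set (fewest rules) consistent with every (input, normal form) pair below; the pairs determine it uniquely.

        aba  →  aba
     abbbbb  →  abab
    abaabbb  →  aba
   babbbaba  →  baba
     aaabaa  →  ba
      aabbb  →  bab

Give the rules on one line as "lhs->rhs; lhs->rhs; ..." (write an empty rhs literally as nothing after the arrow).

  | aba
  | abbbbb => ababb => abab
  | abaabbb => abbb => aba
  | babbbaba => babaaba => baba

aa->b; baa->; bb->b; bbb->ba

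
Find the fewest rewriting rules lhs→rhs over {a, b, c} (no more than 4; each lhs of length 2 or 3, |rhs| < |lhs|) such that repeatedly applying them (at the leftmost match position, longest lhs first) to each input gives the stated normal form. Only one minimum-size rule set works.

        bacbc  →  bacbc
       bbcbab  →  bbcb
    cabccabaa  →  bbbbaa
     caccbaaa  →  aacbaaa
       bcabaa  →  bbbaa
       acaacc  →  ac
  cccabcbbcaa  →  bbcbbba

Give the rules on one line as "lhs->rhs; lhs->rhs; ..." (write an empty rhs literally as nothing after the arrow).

ab->; ca->b; cac->aa; cc->c

  | bacbc
  | bbcbab => bbcb
  | cabccabaa => bbccabaa => bbcabaa => bbbbaa
  | caccbaaa => aacbaaa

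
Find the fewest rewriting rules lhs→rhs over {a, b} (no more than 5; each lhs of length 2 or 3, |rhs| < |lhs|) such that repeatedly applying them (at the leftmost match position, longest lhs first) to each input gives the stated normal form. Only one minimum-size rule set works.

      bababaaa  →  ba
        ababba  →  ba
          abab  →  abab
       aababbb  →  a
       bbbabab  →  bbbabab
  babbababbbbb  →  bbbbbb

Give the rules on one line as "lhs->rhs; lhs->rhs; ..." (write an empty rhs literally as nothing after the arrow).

aa->a; aab->aa; abb->b; baa->

  | bababaaa => babaa => ba
  | ababba => abba => ba
  | abab
  | aababbb => aaabbb => aabbb => aabb => aab => aa => a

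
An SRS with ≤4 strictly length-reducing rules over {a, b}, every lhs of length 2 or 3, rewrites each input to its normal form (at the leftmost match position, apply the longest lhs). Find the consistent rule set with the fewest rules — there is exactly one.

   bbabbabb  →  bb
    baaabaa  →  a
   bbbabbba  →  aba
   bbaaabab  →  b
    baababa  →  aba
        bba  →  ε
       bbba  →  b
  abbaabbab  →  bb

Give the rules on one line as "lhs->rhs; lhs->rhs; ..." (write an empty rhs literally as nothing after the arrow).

  | bbabbabb => bbabb => bb
  | baaabaa => ababaa => abaab => aabb => bbb => a
  | bbbabbba => aabbba => bbbba => aba
  | bbaaabab => aabab => bbab => b

aa->b; baa->ab; bba->; bbb->a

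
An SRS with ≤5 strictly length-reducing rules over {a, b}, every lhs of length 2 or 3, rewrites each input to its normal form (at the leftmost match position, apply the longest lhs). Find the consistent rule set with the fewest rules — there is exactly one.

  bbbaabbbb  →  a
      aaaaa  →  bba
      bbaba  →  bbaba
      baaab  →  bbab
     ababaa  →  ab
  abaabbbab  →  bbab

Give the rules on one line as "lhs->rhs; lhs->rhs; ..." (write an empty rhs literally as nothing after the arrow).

aa->b; aab->b; abb->; bbb->a

  | bbbaabbbb => aaabbbb => babbbb => bbb => a
  | aaaaa => baaa => bba
  | bbaba
  | baaab => bbab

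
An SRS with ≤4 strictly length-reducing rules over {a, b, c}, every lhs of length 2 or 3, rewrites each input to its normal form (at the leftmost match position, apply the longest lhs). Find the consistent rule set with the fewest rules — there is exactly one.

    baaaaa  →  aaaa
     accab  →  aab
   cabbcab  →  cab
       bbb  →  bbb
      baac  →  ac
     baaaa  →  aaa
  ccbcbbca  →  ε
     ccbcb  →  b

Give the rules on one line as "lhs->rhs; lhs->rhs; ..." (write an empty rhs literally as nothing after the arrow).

ba->; bc->; cc->

  | baaaaa => aaaa
  | accab => aab
  | cabbcab => cabab => cab
  | bbb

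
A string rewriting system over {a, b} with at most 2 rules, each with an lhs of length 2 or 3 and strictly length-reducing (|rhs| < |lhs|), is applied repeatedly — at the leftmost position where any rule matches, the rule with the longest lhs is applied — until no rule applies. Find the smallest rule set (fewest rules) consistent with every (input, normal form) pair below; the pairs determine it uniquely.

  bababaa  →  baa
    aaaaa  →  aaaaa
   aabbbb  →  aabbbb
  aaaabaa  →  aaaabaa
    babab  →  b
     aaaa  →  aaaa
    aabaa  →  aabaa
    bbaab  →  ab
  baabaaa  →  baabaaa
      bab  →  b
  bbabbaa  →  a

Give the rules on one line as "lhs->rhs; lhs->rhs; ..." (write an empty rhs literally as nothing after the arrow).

  | bababaa => babaa => baa
  | aaaaa
  | aabbbb
  | aaaabaa

bab->b; bba->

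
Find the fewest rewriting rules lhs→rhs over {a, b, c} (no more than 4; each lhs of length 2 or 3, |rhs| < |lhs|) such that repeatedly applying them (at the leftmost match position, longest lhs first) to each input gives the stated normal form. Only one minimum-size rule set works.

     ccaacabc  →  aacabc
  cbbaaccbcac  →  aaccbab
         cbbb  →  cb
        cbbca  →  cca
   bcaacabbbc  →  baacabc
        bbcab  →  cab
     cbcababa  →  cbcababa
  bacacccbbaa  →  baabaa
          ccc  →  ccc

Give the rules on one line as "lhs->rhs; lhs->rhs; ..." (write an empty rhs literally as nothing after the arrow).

bb->; caa->aa; cac->ab

  | ccaacabc => caacabc => aacabc
  | cbbaaccbcac => caaccbcac => aaccbcac => aaccbab
  | cbbb => cb
  | cbbca => cca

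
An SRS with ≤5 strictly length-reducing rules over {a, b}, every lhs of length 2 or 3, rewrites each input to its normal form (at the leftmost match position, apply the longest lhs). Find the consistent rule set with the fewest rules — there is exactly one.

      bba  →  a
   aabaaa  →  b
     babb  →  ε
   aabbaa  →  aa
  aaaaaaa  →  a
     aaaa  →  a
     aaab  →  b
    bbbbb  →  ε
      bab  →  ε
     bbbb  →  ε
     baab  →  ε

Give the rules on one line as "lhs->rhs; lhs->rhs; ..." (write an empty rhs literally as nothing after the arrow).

aaa->; ab->b; bb->; bbb->bb

  | bba => a
  | aabaaa => abaaa => baaa => b
  | babb => bbb => bb => ε
  | aabbaa => abbaa => bbaa => aa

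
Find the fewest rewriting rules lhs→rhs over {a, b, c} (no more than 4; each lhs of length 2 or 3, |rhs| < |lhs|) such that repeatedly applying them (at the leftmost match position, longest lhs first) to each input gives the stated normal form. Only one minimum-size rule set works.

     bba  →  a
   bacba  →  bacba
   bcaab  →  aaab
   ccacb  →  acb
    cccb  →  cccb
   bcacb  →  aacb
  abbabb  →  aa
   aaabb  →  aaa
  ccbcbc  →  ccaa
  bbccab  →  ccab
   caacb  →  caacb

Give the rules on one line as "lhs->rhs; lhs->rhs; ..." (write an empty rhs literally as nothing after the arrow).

bb->; bc->a; cac->ac

  | bba => a
  | bacba
  | bcaab => aaab
  | ccacb => cacb => acb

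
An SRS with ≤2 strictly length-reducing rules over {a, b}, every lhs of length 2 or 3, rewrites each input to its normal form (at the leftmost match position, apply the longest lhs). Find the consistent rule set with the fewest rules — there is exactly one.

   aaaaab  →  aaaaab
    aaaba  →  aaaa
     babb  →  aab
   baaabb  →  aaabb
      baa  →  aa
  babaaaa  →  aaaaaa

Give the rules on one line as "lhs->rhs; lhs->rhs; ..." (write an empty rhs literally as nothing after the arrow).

  | aaaaab
  | aaaba => aaaa
  | babb => aab
  | baaabb => aaabb

ba->a; bab->aa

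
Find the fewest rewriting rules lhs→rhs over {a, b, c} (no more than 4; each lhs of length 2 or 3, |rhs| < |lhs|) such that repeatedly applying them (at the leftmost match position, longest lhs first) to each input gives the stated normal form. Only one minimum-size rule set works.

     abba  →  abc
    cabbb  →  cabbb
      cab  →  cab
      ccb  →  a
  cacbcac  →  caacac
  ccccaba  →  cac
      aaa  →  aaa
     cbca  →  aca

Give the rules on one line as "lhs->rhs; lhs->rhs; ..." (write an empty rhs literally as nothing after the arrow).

ba->c; cb->a; cc->c

  | abba => abc
  | cabbb
  | cab
  | ccb => cb => a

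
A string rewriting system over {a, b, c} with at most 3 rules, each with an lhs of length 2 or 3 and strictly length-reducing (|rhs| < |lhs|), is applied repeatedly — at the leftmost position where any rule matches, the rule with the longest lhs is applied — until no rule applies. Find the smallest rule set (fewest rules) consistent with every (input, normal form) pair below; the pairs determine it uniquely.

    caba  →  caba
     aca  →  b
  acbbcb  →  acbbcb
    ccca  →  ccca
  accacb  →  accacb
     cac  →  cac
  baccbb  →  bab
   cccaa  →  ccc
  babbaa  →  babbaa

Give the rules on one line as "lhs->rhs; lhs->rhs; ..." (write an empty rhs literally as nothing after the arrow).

  | caba
  | aca => b
  | acbbcb
  | ccca

aca->b; caa->c; ccb->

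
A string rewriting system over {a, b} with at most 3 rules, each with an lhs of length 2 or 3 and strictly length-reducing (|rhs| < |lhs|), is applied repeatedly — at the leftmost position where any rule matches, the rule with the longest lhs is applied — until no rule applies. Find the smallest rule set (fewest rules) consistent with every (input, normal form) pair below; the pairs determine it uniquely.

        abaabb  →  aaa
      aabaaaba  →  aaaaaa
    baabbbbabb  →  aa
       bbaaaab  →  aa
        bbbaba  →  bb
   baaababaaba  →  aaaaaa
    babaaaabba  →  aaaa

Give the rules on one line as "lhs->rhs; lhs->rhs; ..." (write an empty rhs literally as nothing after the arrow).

ab->a; ba->

  | abaabb => aaabb => aaab => aaa
  | aabaaaba => aaaaaba => aaaaaa
  | baabbbbabb => abbbbabb => abbbabb => abbabb => ababb => aabb => aab => aa
  | bbaaaab => baaab => aab => aa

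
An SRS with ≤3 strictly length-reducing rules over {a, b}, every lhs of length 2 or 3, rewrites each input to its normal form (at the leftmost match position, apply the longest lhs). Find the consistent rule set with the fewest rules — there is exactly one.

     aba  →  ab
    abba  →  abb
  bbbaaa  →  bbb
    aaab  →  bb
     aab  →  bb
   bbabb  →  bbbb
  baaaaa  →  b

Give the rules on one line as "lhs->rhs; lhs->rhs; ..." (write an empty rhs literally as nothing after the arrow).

aa->b; ba->b

  | aba => ab
  | abba => abb
  | bbbaaa => bbbaa => bbba => bbb
  | aaab => bab => bb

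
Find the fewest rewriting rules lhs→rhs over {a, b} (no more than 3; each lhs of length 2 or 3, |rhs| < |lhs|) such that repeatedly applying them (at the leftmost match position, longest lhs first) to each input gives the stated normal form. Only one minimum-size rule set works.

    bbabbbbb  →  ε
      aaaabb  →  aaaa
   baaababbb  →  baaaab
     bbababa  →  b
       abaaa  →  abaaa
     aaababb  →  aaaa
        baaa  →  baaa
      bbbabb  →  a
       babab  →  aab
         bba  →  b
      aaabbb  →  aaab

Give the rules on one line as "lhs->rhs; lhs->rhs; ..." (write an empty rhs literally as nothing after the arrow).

bab->ab; bb->; bba->b

  | bbabbbbb => bbbbbb => bbbb => bb => ε
  | aaaabb => aaaa
  | baaababbb => baaaabbb => baaaab
  | bbababa => bbaba => bba => b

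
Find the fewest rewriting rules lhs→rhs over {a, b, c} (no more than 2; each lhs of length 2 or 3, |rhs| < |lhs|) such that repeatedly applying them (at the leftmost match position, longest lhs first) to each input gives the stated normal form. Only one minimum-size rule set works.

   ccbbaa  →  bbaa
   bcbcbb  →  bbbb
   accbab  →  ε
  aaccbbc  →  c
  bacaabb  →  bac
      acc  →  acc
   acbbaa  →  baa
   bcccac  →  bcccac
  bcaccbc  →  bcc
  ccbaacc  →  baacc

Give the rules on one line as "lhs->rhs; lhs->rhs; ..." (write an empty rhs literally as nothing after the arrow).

ab->; cb->b

  | ccbbaa => cbbaa => bbaa
  | bcbcbb => bbcbb => bbbb
  | accbab => acbab => abab => ab => ε
  | aaccbbc => aacbbc => aabbc => abc => c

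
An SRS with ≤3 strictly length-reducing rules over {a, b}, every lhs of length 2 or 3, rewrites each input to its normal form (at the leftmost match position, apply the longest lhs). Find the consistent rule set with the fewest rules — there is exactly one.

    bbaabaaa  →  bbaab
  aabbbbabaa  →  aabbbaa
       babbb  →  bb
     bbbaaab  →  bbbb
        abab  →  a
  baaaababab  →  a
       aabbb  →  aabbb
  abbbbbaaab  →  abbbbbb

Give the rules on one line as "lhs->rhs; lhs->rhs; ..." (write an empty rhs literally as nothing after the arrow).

aaa->; bab->

  | bbaabaaa => bbaab
  | aabbbbabaa => aabbbaa
  | babbb => bb
  | bbbaaab => bbbb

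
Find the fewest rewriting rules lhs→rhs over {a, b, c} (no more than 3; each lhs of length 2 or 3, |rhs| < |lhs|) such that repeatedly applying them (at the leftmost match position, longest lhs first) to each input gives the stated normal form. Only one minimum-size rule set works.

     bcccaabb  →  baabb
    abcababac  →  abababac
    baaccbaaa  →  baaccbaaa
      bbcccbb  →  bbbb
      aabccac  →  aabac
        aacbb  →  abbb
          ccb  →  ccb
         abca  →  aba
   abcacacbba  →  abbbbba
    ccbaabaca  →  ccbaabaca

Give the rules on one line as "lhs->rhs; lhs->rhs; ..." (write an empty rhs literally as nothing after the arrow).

acb->bb; bc->b

  | bcccaabb => bccaabb => bcaabb => baabb
  | abcababac => abababac
  | baaccbaaa
  | bbcccbb => bbccbb => bbcbb => bbbb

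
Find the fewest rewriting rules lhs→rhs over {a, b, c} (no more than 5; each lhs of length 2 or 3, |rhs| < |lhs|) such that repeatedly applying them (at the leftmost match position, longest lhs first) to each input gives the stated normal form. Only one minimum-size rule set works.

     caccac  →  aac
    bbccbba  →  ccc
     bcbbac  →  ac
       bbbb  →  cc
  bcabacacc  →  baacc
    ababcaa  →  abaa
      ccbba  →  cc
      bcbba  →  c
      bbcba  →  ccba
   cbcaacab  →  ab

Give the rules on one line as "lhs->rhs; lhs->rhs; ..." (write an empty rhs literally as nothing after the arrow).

bb->c; bc->c; ca->; cac->ac

  | caccac => accac => acac => aac
  | bbccbba => cccbba => cccca => ccc
  | bcbbac => cbbac => ccac => cac => ac
  | bbbb => cbb => cc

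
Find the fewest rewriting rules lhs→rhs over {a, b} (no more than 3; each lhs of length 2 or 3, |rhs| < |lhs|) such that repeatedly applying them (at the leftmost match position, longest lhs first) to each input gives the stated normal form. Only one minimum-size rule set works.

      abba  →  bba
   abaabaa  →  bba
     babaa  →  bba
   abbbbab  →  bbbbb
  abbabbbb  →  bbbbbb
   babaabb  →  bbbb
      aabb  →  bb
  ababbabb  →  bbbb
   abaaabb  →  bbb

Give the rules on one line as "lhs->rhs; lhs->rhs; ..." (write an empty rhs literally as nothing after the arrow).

aaa->ba; ab->b; aba->aa

  | abba => bba
  | abaabaa => aaabaa => babaa => baaa => bba
  | babaa => baaa => bba
  | abbbbab => bbbbab => bbbbb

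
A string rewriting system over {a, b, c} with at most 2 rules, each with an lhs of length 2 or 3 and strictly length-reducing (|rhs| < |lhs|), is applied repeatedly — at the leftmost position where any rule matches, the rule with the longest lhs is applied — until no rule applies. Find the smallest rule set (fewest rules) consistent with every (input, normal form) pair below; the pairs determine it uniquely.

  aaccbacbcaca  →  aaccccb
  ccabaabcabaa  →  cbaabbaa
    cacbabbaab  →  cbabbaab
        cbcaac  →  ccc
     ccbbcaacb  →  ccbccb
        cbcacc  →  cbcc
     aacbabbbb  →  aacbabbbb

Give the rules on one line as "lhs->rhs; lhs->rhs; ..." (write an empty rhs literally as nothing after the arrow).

bac->cc; ca->

  | aaccbacbcaca => aaccccbcaca => aaccccbca => aaccccb
  | ccabaabcabaa => cbaabcabaa => cbaabbaa
  | cacbabbaab => cbabbaab
  | cbcaac => cbac => ccc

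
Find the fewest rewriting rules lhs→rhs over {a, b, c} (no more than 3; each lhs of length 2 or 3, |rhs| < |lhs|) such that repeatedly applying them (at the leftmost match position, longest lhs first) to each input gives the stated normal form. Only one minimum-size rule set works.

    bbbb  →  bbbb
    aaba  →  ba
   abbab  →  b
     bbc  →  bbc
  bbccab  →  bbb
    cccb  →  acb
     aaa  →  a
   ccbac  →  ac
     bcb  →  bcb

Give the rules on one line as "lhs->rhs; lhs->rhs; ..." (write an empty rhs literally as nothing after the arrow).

  | bbbb
  | aaba => ba
  | abbab => bab => b
  | bbc

aa->; ab->; cc->a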